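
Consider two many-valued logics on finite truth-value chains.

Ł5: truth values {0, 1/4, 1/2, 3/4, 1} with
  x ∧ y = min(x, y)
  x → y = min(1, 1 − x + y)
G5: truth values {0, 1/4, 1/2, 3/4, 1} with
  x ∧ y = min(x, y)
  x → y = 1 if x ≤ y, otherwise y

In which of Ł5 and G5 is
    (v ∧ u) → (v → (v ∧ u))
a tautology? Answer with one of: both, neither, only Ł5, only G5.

both

In Ł5: every assignment gives 1 — tautology.
In G5: every assignment gives 1 — tautology.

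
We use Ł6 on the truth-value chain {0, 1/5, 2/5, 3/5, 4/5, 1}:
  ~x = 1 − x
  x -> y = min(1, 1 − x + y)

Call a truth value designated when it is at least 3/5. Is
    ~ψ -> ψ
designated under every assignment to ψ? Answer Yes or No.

No

Counterexample: take ψ = 0.
~ψ = ~0 = 1
~ψ -> ψ = 1 -> 0 = 0
This gives 0, which is below 3/5.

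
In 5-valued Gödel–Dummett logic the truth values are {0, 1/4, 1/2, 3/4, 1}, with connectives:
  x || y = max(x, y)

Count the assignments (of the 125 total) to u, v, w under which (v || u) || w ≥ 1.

value 1: 61 assignments (counts)
value 3/4: 37 assignments
value 1/2: 19 assignments
value 1/4: 7 assignments
value 0: 1 assignment
So 61 of the 125 assignments meet the threshold.

61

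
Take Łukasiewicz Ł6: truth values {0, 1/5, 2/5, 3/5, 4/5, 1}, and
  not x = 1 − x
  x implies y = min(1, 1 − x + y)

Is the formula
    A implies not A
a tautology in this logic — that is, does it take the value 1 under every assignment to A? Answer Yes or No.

Counterexample: take A = 3/5.
not A = not 3/5 = 2/5
A implies not A = 3/5 implies 2/5 = 4/5
This gives 4/5 ≠ 1.

No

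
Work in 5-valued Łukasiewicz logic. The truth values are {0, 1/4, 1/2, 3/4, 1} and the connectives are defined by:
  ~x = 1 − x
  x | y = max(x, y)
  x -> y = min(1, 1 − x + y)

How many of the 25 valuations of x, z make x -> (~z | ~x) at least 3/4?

20

value 1: 18 assignments (counts)
value 3/4: 2 assignments (counts)
value 1/2: 3 assignments
value 1/4: 1 assignment
value 0: 1 assignment
So 20 of the 25 assignments meet the threshold.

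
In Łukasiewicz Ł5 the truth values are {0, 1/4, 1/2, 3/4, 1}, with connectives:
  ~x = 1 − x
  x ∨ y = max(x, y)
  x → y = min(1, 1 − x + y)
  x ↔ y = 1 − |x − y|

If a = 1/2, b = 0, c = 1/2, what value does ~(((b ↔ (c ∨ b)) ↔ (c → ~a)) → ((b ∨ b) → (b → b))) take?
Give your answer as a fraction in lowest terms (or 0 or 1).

c ∨ b = 1/2 ∨ 0 = 1/2
b ↔ (c ∨ b) = 0 ↔ 1/2 = 1/2
~a = ~1/2 = 1/2
c → ~a = 1/2 → 1/2 = 1
(b ↔ (c ∨ b)) ↔ (c → ~a) = 1/2 ↔ 1 = 1/2
b ∨ b = 0 ∨ 0 = 0
b → b = 0 → 0 = 1
(b ∨ b) → (b → b) = 0 → 1 = 1
((b ↔ (c ∨ b)) ↔ (c → ~a)) → ((b ∨ b) → (b → b)) = 1/2 → 1 = 1
~(((b ↔ (c ∨ b)) ↔ (c → ~a)) → ((b ∨ b) → (b → b))) = ~1 = 0

0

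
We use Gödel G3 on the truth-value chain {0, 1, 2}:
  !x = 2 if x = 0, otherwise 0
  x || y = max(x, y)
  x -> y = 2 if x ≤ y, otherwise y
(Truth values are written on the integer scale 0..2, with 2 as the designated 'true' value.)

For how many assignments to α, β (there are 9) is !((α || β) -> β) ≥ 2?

α = 0, β = 0 ↦ 0  <
α = 0, β = 1 ↦ 0  <
α = 0, β = 2 ↦ 0  <
α = 1, β = 0 ↦ 2  ≥
α = 1, β = 1 ↦ 0  <
α = 1, β = 2 ↦ 0  <
α = 2, β = 0 ↦ 2  ≥
α = 2, β = 1 ↦ 0  <
α = 2, β = 2 ↦ 0  <
So 2 of the 9 assignments meet the threshold.

2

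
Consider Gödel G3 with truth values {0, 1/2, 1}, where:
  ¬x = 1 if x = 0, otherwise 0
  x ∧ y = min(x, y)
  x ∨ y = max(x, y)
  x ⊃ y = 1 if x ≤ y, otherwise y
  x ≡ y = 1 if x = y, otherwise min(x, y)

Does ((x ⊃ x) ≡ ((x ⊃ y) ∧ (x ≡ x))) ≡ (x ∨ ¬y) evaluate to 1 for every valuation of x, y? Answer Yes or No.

Counterexample: take x = 0, y = 1/2.
x ⊃ x = 0 ⊃ 0 = 1
x ⊃ y = 0 ⊃ 1/2 = 1
x ≡ x = 0 ≡ 0 = 1
(x ⊃ y) ∧ (x ≡ x) = 1 ∧ 1 = 1
(x ⊃ x) ≡ ((x ⊃ y) ∧ (x ≡ x)) = 1 ≡ 1 = 1
¬y = ¬1/2 = 0
x ∨ ¬y = 0 ∨ 0 = 0
((x ⊃ x) ≡ ((x ⊃ y) ∧ (x ≡ x))) ≡ (x ∨ ¬y) = 1 ≡ 0 = 0
This gives 0 ≠ 1.

No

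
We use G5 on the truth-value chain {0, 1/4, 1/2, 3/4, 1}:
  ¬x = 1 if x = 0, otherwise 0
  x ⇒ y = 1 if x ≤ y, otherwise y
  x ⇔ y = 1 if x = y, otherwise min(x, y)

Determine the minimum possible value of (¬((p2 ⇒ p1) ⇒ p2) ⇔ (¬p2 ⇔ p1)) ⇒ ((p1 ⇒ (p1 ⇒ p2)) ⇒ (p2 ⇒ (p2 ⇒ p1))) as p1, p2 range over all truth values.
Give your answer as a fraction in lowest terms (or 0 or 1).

Take p1 = 1/4, p2 = 1/2:
p2 ⇒ p1 = 1/2 ⇒ 1/4 = 1/4
(p2 ⇒ p1) ⇒ p2 = 1/4 ⇒ 1/2 = 1
¬((p2 ⇒ p1) ⇒ p2) = ¬1 = 0
¬p2 = ¬1/2 = 0
¬p2 ⇔ p1 = 0 ⇔ 1/4 = 0
¬((p2 ⇒ p1) ⇒ p2) ⇔ (¬p2 ⇔ p1) = 0 ⇔ 0 = 1
p1 ⇒ p2 = 1/4 ⇒ 1/2 = 1
p1 ⇒ (p1 ⇒ p2) = 1/4 ⇒ 1 = 1
p2 ⇒ p1 = 1/2 ⇒ 1/4 = 1/4
p2 ⇒ (p2 ⇒ p1) = 1/2 ⇒ 1/4 = 1/4
(p1 ⇒ (p1 ⇒ p2)) ⇒ (p2 ⇒ (p2 ⇒ p1)) = 1 ⇒ 1/4 = 1/4
(¬((p2 ⇒ p1) ⇒ p2) ⇔ (¬p2 ⇔ p1)) ⇒ ((p1 ⇒ (p1 ⇒ p2)) ⇒ (p2 ⇒ (p2 ⇒ p1))) = 1 ⇒ 1/4 = 1/4
No assignment yields a value below 1/4, so this is the minimum.

1/4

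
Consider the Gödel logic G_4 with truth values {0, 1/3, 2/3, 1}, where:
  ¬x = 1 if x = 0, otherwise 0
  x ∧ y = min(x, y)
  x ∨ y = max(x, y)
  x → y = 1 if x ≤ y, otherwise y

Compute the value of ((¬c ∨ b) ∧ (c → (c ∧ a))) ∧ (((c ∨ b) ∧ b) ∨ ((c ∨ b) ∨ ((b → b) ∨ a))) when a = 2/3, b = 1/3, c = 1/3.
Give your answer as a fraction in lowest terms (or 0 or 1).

¬c = ¬1/3 = 0
¬c ∨ b = 0 ∨ 1/3 = 1/3
c ∧ a = 1/3 ∧ 2/3 = 1/3
c → (c ∧ a) = 1/3 → 1/3 = 1
(¬c ∨ b) ∧ (c → (c ∧ a)) = 1/3 ∧ 1 = 1/3
c ∨ b = 1/3 ∨ 1/3 = 1/3
(c ∨ b) ∧ b = 1/3 ∧ 1/3 = 1/3
c ∨ b = 1/3 ∨ 1/3 = 1/3
b → b = 1/3 → 1/3 = 1
(b → b) ∨ a = 1 ∨ 2/3 = 1
(c ∨ b) ∨ ((b → b) ∨ a) = 1/3 ∨ 1 = 1
((c ∨ b) ∧ b) ∨ ((c ∨ b) ∨ ((b → b) ∨ a)) = 1/3 ∨ 1 = 1
((¬c ∨ b) ∧ (c → (c ∧ a))) ∧ (((c ∨ b) ∧ b) ∨ ((c ∨ b) ∨ ((b → b) ∨ a))) = 1/3 ∧ 1 = 1/3

1/3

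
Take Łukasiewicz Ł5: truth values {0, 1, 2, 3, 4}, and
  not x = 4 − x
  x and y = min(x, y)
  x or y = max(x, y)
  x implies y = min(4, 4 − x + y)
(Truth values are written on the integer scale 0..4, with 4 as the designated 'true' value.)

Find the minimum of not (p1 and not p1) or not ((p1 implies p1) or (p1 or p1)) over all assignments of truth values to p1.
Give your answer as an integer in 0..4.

Take p1 = 2:
not p1 = not 2 = 2
p1 and not p1 = 2 and 2 = 2
not (p1 and not p1) = not 2 = 2
p1 implies p1 = 2 implies 2 = 4
p1 or p1 = 2 or 2 = 2
(p1 implies p1) or (p1 or p1) = 4 or 2 = 4
not ((p1 implies p1) or (p1 or p1)) = not 4 = 0
not (p1 and not p1) or not ((p1 implies p1) or (p1 or p1)) = 2 or 0 = 2
No assignment yields a value below 2, so this is the minimum.

2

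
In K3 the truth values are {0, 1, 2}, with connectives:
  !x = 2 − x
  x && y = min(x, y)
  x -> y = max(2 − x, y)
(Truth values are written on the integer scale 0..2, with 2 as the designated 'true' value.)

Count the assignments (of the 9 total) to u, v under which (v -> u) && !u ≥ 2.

1

u = 0, v = 0 ↦ 2  ≥
u = 0, v = 1 ↦ 1  <
u = 0, v = 2 ↦ 0  <
u = 1, v = 0 ↦ 1  <
u = 1, v = 1 ↦ 1  <
u = 1, v = 2 ↦ 1  <
u = 2, v = 0 ↦ 0  <
u = 2, v = 1 ↦ 0  <
u = 2, v = 2 ↦ 0  <
So 1 of the 9 assignments meets the threshold.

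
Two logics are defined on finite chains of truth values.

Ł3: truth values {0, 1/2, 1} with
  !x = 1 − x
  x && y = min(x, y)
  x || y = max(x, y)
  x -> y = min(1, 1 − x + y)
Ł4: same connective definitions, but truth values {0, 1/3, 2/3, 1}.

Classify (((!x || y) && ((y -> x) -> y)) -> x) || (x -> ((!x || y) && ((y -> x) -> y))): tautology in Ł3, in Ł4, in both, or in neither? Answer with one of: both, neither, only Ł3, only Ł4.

both

In Ł3: every assignment gives 1 — tautology.
In Ł4: every assignment gives 1 — tautology.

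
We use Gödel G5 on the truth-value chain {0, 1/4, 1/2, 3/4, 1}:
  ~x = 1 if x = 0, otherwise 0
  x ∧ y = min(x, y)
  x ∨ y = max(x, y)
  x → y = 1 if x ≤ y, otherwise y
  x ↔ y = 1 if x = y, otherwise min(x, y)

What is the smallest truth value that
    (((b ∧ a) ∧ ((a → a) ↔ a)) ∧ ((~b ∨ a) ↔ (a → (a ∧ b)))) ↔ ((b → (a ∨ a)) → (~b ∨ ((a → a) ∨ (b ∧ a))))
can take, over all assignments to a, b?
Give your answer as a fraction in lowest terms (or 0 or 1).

Take a = 0, b = 0:
b ∧ a = 0 ∧ 0 = 0
a → a = 0 → 0 = 1
(a → a) ↔ a = 1 ↔ 0 = 0
(b ∧ a) ∧ ((a → a) ↔ a) = 0 ∧ 0 = 0
~b = ~0 = 1
~b ∨ a = 1 ∨ 0 = 1
a ∧ b = 0 ∧ 0 = 0
a → (a ∧ b) = 0 → 0 = 1
(~b ∨ a) ↔ (a → (a ∧ b)) = 1 ↔ 1 = 1
((b ∧ a) ∧ ((a → a) ↔ a)) ∧ ((~b ∨ a) ↔ (a → (a ∧ b))) = 0 ∧ 1 = 0
a ∨ a = 0 ∨ 0 = 0
b → (a ∨ a) = 0 → 0 = 1
~b = ~0 = 1
a → a = 0 → 0 = 1
b ∧ a = 0 ∧ 0 = 0
(a → a) ∨ (b ∧ a) = 1 ∨ 0 = 1
~b ∨ ((a → a) ∨ (b ∧ a)) = 1 ∨ 1 = 1
(b → (a ∨ a)) → (~b ∨ ((a → a) ∨ (b ∧ a))) = 1 → 1 = 1
(((b ∧ a) ∧ ((a → a) ↔ a)) ∧ ((~b ∨ a) ↔ (a → (a ∧ b)))) ↔ ((b → (a ∨ a)) → (~b ∨ ((a → a) ∨ (b ∧ a)))) = 0 ↔ 1 = 0
No assignment yields a value below 0, so this is the minimum.

0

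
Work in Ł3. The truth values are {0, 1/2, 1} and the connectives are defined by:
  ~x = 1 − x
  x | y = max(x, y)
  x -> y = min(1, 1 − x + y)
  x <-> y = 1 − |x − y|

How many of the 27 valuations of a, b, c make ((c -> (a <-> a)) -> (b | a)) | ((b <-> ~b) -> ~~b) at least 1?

value 1: 21 assignments (counts)
value 1/2: 6 assignments
So 21 of the 27 assignments meet the threshold.

21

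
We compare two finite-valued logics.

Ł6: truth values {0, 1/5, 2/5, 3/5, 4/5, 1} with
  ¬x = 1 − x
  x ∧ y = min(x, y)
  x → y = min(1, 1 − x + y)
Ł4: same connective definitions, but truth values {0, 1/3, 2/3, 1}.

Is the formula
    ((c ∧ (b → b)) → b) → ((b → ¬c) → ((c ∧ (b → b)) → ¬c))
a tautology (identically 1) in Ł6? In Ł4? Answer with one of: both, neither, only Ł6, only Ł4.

In Ł6: every assignment gives 1 — tautology.
In Ł4: every assignment gives 1 — tautology.

both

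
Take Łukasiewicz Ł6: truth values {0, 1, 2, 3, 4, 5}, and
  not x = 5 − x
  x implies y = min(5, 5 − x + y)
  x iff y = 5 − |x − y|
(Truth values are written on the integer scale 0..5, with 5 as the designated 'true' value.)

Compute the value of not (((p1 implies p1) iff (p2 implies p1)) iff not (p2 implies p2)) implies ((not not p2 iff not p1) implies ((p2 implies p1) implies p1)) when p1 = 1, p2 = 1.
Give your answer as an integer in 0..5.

4

p1 implies p1 = 1 implies 1 = 5
p2 implies p1 = 1 implies 1 = 5
(p1 implies p1) iff (p2 implies p1) = 5 iff 5 = 5
p2 implies p2 = 1 implies 1 = 5
not (p2 implies p2) = not 5 = 0
((p1 implies p1) iff (p2 implies p1)) iff not (p2 implies p2) = 5 iff 0 = 0
not (((p1 implies p1) iff (p2 implies p1)) iff not (p2 implies p2)) = not 0 = 5
not p2 = not 1 = 4
not not p2 = not 4 = 1
not p1 = not 1 = 4
not not p2 iff not p1 = 1 iff 4 = 2
p2 implies p1 = 1 implies 1 = 5
(p2 implies p1) implies p1 = 5 implies 1 = 1
(not not p2 iff not p1) implies ((p2 implies p1) implies p1) = 2 implies 1 = 4
not (((p1 implies p1) iff (p2 implies p1)) iff not (p2 implies p2)) implies ((not not p2 iff not p1) implies ((p2 implies p1) implies p1)) = 5 implies 4 = 4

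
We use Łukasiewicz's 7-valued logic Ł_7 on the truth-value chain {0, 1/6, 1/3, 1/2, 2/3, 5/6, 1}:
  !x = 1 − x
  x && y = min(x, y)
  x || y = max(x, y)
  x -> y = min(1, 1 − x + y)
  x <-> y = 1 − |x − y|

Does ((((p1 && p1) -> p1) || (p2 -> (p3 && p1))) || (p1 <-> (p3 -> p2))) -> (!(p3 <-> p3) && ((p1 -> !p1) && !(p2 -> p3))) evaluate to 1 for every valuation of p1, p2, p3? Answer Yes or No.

No

Counterexample: take p1 = 0, p2 = 0, p3 = 0.
p1 && p1 = 0 && 0 = 0
(p1 && p1) -> p1 = 0 -> 0 = 1
p3 && p1 = 0 && 0 = 0
p2 -> (p3 && p1) = 0 -> 0 = 1
((p1 && p1) -> p1) || (p2 -> (p3 && p1)) = 1 || 1 = 1
p3 -> p2 = 0 -> 0 = 1
p1 <-> (p3 -> p2) = 0 <-> 1 = 0
(((p1 && p1) -> p1) || (p2 -> (p3 && p1))) || (p1 <-> (p3 -> p2)) = 1 || 0 = 1
p3 <-> p3 = 0 <-> 0 = 1
!(p3 <-> p3) = !1 = 0
!p1 = !0 = 1
p1 -> !p1 = 0 -> 1 = 1
p2 -> p3 = 0 -> 0 = 1
!(p2 -> p3) = !1 = 0
(p1 -> !p1) && !(p2 -> p3) = 1 && 0 = 0
!(p3 <-> p3) && ((p1 -> !p1) && !(p2 -> p3)) = 0 && 0 = 0
((((p1 && p1) -> p1) || (p2 -> (p3 && p1))) || (p1 <-> (p3 -> p2))) -> (!(p3 <-> p3) && ((p1 -> !p1) && !(p2 -> p3))) = 1 -> 0 = 0
This gives 0 ≠ 1.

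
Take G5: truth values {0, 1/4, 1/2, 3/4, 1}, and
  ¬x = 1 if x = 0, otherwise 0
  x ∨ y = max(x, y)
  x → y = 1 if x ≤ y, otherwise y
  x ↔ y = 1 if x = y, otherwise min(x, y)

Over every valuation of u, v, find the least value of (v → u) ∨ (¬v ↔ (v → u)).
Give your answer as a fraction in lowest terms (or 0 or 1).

Take u = 1/4, v = 1/2:
v → u = 1/2 → 1/4 = 1/4
¬v = ¬1/2 = 0
v → u = 1/2 → 1/4 = 1/4
¬v ↔ (v → u) = 0 ↔ 1/4 = 0
(v → u) ∨ (¬v ↔ (v → u)) = 1/4 ∨ 0 = 1/4
No assignment yields a value below 1/4, so this is the minimum.

1/4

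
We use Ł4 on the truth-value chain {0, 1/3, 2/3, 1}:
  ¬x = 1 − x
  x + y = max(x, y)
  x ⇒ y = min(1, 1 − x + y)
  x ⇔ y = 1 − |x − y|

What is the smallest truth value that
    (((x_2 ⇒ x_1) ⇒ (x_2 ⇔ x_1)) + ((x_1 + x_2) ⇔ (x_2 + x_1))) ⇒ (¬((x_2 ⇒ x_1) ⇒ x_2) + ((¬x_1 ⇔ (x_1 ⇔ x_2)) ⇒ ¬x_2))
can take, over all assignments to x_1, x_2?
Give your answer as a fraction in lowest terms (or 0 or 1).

Take x_1 = 1/3, x_2 = 2/3:
x_2 ⇒ x_1 = 2/3 ⇒ 1/3 = 2/3
x_2 ⇔ x_1 = 2/3 ⇔ 1/3 = 2/3
(x_2 ⇒ x_1) ⇒ (x_2 ⇔ x_1) = 2/3 ⇒ 2/3 = 1
x_1 + x_2 = 1/3 + 2/3 = 2/3
x_2 + x_1 = 2/3 + 1/3 = 2/3
(x_1 + x_2) ⇔ (x_2 + x_1) = 2/3 ⇔ 2/3 = 1
((x_2 ⇒ x_1) ⇒ (x_2 ⇔ x_1)) + ((x_1 + x_2) ⇔ (x_2 + x_1)) = 1 + 1 = 1
x_2 ⇒ x_1 = 2/3 ⇒ 1/3 = 2/3
(x_2 ⇒ x_1) ⇒ x_2 = 2/3 ⇒ 2/3 = 1
¬((x_2 ⇒ x_1) ⇒ x_2) = ¬1 = 0
¬x_1 = ¬1/3 = 2/3
x_1 ⇔ x_2 = 1/3 ⇔ 2/3 = 2/3
¬x_1 ⇔ (x_1 ⇔ x_2) = 2/3 ⇔ 2/3 = 1
¬x_2 = ¬2/3 = 1/3
(¬x_1 ⇔ (x_1 ⇔ x_2)) ⇒ ¬x_2 = 1 ⇒ 1/3 = 1/3
¬((x_2 ⇒ x_1) ⇒ x_2) + ((¬x_1 ⇔ (x_1 ⇔ x_2)) ⇒ ¬x_2) = 0 + 1/3 = 1/3
(((x_2 ⇒ x_1) ⇒ (x_2 ⇔ x_1)) + ((x_1 + x_2) ⇔ (x_2 + x_1))) ⇒ (¬((x_2 ⇒ x_1) ⇒ x_2) + ((¬x_1 ⇔ (x_1 ⇔ x_2)) ⇒ ¬x_2)) = 1 ⇒ 1/3 = 1/3
No assignment yields a value below 1/3, so this is the minimum.

1/3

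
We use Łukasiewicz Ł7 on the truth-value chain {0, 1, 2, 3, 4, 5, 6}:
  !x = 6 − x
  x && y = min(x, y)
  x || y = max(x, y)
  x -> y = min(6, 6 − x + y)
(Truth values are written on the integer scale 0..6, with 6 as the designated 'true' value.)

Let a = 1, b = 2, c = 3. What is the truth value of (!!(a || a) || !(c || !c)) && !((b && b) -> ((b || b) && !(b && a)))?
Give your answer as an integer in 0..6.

a || a = 1 || 1 = 1
!(a || a) = !1 = 5
!!(a || a) = !5 = 1
!c = !3 = 3
c || !c = 3 || 3 = 3
!(c || !c) = !3 = 3
!!(a || a) || !(c || !c) = 1 || 3 = 3
b && b = 2 && 2 = 2
b || b = 2 || 2 = 2
b && a = 2 && 1 = 1
!(b && a) = !1 = 5
(b || b) && !(b && a) = 2 && 5 = 2
(b && b) -> ((b || b) && !(b && a)) = 2 -> 2 = 6
!((b && b) -> ((b || b) && !(b && a))) = !6 = 0
(!!(a || a) || !(c || !c)) && !((b && b) -> ((b || b) && !(b && a))) = 3 && 0 = 0

0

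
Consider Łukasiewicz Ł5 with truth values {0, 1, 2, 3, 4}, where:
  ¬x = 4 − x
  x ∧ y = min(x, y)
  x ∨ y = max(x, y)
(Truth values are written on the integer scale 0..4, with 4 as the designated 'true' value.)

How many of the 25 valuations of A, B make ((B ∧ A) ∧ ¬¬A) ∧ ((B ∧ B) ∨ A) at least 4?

1

value 4: 1 assignment (counts)
value 3: 3 assignments
value 2: 5 assignments
value 1: 7 assignments
value 0: 9 assignments
So 1 of the 25 assignments meets the threshold.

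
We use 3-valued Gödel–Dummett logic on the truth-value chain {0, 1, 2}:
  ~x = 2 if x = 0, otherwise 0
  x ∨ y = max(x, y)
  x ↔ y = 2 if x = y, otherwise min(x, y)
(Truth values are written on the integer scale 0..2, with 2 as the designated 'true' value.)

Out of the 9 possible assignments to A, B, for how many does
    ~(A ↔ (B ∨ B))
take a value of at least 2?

A = 0, B = 0 ↦ 0  <
A = 0, B = 1 ↦ 2  ≥
A = 0, B = 2 ↦ 2  ≥
A = 1, B = 0 ↦ 2  ≥
A = 1, B = 1 ↦ 0  <
A = 1, B = 2 ↦ 0  <
A = 2, B = 0 ↦ 2  ≥
A = 2, B = 1 ↦ 0  <
A = 2, B = 2 ↦ 0  <
So 4 of the 9 assignments meet the threshold.

4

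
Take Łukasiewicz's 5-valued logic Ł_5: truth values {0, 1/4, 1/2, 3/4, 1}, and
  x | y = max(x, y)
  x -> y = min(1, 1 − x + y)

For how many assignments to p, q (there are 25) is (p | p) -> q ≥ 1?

value 1: 15 assignments (counts)
value 3/4: 4 assignments
value 1/2: 3 assignments
value 1/4: 2 assignments
value 0: 1 assignment
So 15 of the 25 assignments meet the threshold.

15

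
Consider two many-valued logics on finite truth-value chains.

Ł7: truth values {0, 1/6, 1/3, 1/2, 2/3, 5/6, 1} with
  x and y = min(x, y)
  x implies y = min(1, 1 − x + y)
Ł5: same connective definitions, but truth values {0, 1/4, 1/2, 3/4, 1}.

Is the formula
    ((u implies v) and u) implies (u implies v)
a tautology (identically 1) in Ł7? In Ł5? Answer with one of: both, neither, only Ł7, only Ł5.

both

In Ł7: every assignment gives 1 — tautology.
In Ł5: every assignment gives 1 — tautology.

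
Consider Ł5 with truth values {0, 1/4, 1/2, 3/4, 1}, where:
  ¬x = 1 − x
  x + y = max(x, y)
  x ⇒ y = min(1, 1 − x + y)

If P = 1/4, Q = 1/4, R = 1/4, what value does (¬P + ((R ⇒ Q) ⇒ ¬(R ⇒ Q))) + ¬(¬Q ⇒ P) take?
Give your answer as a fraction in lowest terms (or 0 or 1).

¬P = ¬1/4 = 3/4
R ⇒ Q = 1/4 ⇒ 1/4 = 1
R ⇒ Q = 1/4 ⇒ 1/4 = 1
¬(R ⇒ Q) = ¬1 = 0
(R ⇒ Q) ⇒ ¬(R ⇒ Q) = 1 ⇒ 0 = 0
¬P + ((R ⇒ Q) ⇒ ¬(R ⇒ Q)) = 3/4 + 0 = 3/4
¬Q = ¬1/4 = 3/4
¬Q ⇒ P = 3/4 ⇒ 1/4 = 1/2
¬(¬Q ⇒ P) = ¬1/2 = 1/2
(¬P + ((R ⇒ Q) ⇒ ¬(R ⇒ Q))) + ¬(¬Q ⇒ P) = 3/4 + 1/2 = 3/4

3/4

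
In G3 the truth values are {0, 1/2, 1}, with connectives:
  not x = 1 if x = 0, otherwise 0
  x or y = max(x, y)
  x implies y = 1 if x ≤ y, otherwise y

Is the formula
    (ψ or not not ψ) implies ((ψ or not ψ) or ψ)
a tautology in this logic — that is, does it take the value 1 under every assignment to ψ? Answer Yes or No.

No

Counterexample: take ψ = 1/2.
not ψ = not 1/2 = 0
not not ψ = not 0 = 1
ψ or not not ψ = 1/2 or 1 = 1
not ψ = not 1/2 = 0
ψ or not ψ = 1/2 or 0 = 1/2
(ψ or not ψ) or ψ = 1/2 or 1/2 = 1/2
(ψ or not not ψ) implies ((ψ or not ψ) or ψ) = 1 implies 1/2 = 1/2
This gives 1/2 ≠ 1.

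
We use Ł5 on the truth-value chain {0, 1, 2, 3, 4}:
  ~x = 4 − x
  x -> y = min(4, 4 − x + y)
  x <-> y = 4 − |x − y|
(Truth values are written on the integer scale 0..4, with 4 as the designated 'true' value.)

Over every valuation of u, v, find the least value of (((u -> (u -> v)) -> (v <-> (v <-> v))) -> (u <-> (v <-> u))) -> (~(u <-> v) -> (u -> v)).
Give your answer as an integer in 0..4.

2

Take u = 3, v = 0:
u -> v = 3 -> 0 = 1
u -> (u -> v) = 3 -> 1 = 2
v <-> v = 0 <-> 0 = 4
v <-> (v <-> v) = 0 <-> 4 = 0
(u -> (u -> v)) -> (v <-> (v <-> v)) = 2 -> 0 = 2
v <-> u = 0 <-> 3 = 1
u <-> (v <-> u) = 3 <-> 1 = 2
((u -> (u -> v)) -> (v <-> (v <-> v))) -> (u <-> (v <-> u)) = 2 -> 2 = 4
u <-> v = 3 <-> 0 = 1
~(u <-> v) = ~1 = 3
u -> v = 3 -> 0 = 1
~(u <-> v) -> (u -> v) = 3 -> 1 = 2
(((u -> (u -> v)) -> (v <-> (v <-> v))) -> (u <-> (v <-> u))) -> (~(u <-> v) -> (u -> v)) = 4 -> 2 = 2
No assignment yields a value below 2, so this is the minimum.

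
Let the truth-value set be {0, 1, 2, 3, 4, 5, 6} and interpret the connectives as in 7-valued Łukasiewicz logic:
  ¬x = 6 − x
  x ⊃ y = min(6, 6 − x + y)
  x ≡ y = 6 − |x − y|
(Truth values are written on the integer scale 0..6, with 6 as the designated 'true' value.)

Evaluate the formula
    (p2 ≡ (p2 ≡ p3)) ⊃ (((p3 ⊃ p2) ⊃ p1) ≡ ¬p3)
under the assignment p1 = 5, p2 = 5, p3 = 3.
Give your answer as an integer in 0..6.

p2 ≡ p3 = 5 ≡ 3 = 4
p2 ≡ (p2 ≡ p3) = 5 ≡ 4 = 5
p3 ⊃ p2 = 3 ⊃ 5 = 6
(p3 ⊃ p2) ⊃ p1 = 6 ⊃ 5 = 5
¬p3 = ¬3 = 3
((p3 ⊃ p2) ⊃ p1) ≡ ¬p3 = 5 ≡ 3 = 4
(p2 ≡ (p2 ≡ p3)) ⊃ (((p3 ⊃ p2) ⊃ p1) ≡ ¬p3) = 5 ⊃ 4 = 5

5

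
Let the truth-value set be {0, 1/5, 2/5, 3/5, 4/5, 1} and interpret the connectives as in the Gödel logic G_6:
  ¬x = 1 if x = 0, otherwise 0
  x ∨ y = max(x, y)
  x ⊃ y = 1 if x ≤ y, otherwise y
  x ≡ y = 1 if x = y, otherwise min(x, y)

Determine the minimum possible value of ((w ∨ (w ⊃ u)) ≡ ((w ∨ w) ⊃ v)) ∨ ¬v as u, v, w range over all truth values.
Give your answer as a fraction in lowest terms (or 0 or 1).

Take u = 0, v = 1/5, w = 1/5:
w ⊃ u = 1/5 ⊃ 0 = 0
w ∨ (w ⊃ u) = 1/5 ∨ 0 = 1/5
w ∨ w = 1/5 ∨ 1/5 = 1/5
(w ∨ w) ⊃ v = 1/5 ⊃ 1/5 = 1
(w ∨ (w ⊃ u)) ≡ ((w ∨ w) ⊃ v) = 1/5 ≡ 1 = 1/5
¬v = ¬1/5 = 0
((w ∨ (w ⊃ u)) ≡ ((w ∨ w) ⊃ v)) ∨ ¬v = 1/5 ∨ 0 = 1/5
No assignment yields a value below 1/5, so this is the minimum.

1/5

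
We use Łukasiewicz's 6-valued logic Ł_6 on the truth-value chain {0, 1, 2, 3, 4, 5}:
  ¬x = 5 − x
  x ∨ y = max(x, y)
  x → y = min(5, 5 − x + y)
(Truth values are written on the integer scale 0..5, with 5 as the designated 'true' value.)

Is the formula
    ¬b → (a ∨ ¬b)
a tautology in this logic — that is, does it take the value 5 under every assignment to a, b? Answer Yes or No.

At a = 0, b = 3, for instance:
¬b = ¬3 = 2
a ∨ ¬b = 0 ∨ 2 = 2
¬b → (a ∨ ¬b) = 2 → 2 = 5
and checking the remaining 35 assignments likewise gives ≥ 5 in every case.

Yes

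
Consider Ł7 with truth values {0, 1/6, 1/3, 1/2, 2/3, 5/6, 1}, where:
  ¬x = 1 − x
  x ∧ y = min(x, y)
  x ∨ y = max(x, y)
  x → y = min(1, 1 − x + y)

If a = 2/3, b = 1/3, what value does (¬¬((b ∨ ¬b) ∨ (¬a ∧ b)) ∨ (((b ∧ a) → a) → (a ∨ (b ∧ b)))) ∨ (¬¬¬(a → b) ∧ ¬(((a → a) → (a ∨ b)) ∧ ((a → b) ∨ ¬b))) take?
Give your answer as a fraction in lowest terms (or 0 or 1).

¬b = ¬1/3 = 2/3
b ∨ ¬b = 1/3 ∨ 2/3 = 2/3
¬a = ¬2/3 = 1/3
¬a ∧ b = 1/3 ∧ 1/3 = 1/3
(b ∨ ¬b) ∨ (¬a ∧ b) = 2/3 ∨ 1/3 = 2/3
¬((b ∨ ¬b) ∨ (¬a ∧ b)) = ¬2/3 = 1/3
¬¬((b ∨ ¬b) ∨ (¬a ∧ b)) = ¬1/3 = 2/3
b ∧ a = 1/3 ∧ 2/3 = 1/3
(b ∧ a) → a = 1/3 → 2/3 = 1
b ∧ b = 1/3 ∧ 1/3 = 1/3
a ∨ (b ∧ b) = 2/3 ∨ 1/3 = 2/3
((b ∧ a) → a) → (a ∨ (b ∧ b)) = 1 → 2/3 = 2/3
¬¬((b ∨ ¬b) ∨ (¬a ∧ b)) ∨ (((b ∧ a) → a) → (a ∨ (b ∧ b))) = 2/3 ∨ 2/3 = 2/3
a → b = 2/3 → 1/3 = 2/3
¬(a → b) = ¬2/3 = 1/3
¬¬(a → b) = ¬1/3 = 2/3
¬¬¬(a → b) = ¬2/3 = 1/3
a → a = 2/3 → 2/3 = 1
a ∨ b = 2/3 ∨ 1/3 = 2/3
(a → a) → (a ∨ b) = 1 → 2/3 = 2/3
a → b = 2/3 → 1/3 = 2/3
¬b = ¬1/3 = 2/3
(a → b) ∨ ¬b = 2/3 ∨ 2/3 = 2/3
((a → a) → (a ∨ b)) ∧ ((a → b) ∨ ¬b) = 2/3 ∧ 2/3 = 2/3
¬(((a → a) → (a ∨ b)) ∧ ((a → b) ∨ ¬b)) = ¬2/3 = 1/3
¬¬¬(a → b) ∧ ¬(((a → a) → (a ∨ b)) ∧ ((a → b) ∨ ¬b)) = 1/3 ∧ 1/3 = 1/3
(¬¬((b ∨ ¬b) ∨ (¬a ∧ b)) ∨ (((b ∧ a) → a) → (a ∨ (b ∧ b)))) ∨ (¬¬¬(a → b) ∧ ¬(((a → a) → (a ∨ b)) ∧ ((a → b) ∨ ¬b))) = 2/3 ∨ 1/3 = 2/3

2/3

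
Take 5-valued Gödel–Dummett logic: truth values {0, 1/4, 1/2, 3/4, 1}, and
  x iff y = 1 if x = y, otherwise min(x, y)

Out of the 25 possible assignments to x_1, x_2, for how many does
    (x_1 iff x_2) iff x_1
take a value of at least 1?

11

value 1: 11 assignments (counts)
value 3/4: 2 assignments
value 1/2: 3 assignments
value 1/4: 4 assignments
value 0: 5 assignments
So 11 of the 25 assignments meet the threshold.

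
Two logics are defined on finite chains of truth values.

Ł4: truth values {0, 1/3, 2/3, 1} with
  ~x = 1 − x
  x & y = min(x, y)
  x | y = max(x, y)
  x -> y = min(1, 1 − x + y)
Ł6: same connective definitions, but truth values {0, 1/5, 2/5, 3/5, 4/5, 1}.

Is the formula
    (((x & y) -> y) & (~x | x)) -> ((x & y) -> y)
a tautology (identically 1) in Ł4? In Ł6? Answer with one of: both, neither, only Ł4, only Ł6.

In Ł4: every assignment gives 1 — tautology.
In Ł6: every assignment gives 1 — tautology.

both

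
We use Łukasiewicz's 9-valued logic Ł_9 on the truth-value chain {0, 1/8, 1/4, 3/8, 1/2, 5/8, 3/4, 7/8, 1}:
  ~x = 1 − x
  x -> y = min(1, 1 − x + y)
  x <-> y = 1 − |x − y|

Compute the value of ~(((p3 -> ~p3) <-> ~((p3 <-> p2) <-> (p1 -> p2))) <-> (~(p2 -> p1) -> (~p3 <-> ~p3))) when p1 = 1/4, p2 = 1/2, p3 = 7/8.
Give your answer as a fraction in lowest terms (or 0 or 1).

~p3 = ~7/8 = 1/8
p3 -> ~p3 = 7/8 -> 1/8 = 1/4
p3 <-> p2 = 7/8 <-> 1/2 = 5/8
p1 -> p2 = 1/4 -> 1/2 = 1
(p3 <-> p2) <-> (p1 -> p2) = 5/8 <-> 1 = 5/8
~((p3 <-> p2) <-> (p1 -> p2)) = ~5/8 = 3/8
(p3 -> ~p3) <-> ~((p3 <-> p2) <-> (p1 -> p2)) = 1/4 <-> 3/8 = 7/8
p2 -> p1 = 1/2 -> 1/4 = 3/4
~(p2 -> p1) = ~3/4 = 1/4
~p3 = ~7/8 = 1/8
~p3 = ~7/8 = 1/8
~p3 <-> ~p3 = 1/8 <-> 1/8 = 1
~(p2 -> p1) -> (~p3 <-> ~p3) = 1/4 -> 1 = 1
((p3 -> ~p3) <-> ~((p3 <-> p2) <-> (p1 -> p2))) <-> (~(p2 -> p1) -> (~p3 <-> ~p3)) = 7/8 <-> 1 = 7/8
~(((p3 -> ~p3) <-> ~((p3 <-> p2) <-> (p1 -> p2))) <-> (~(p2 -> p1) -> (~p3 <-> ~p3))) = ~7/8 = 1/8

1/8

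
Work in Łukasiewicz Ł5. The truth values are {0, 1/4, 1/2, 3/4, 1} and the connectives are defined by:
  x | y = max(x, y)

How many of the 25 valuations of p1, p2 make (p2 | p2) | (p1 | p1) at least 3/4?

16

value 1: 9 assignments (counts)
value 3/4: 7 assignments (counts)
value 1/2: 5 assignments
value 1/4: 3 assignments
value 0: 1 assignment
So 16 of the 25 assignments meet the threshold.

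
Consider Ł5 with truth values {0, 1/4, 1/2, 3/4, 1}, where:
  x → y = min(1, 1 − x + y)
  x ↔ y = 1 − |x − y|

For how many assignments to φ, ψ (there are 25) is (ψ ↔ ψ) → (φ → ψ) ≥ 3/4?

19

value 1: 15 assignments (counts)
value 3/4: 4 assignments (counts)
value 1/2: 3 assignments
value 1/4: 2 assignments
value 0: 1 assignment
So 19 of the 25 assignments meet the threshold.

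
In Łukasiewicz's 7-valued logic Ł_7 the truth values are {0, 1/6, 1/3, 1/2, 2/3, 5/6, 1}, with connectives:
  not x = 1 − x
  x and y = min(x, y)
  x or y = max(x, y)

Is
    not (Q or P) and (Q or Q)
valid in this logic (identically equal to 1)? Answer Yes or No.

No

Counterexample: take P = 0, Q = 0.
Q or P = 0 or 0 = 0
not (Q or P) = not 0 = 1
Q or Q = 0 or 0 = 0
not (Q or P) and (Q or Q) = 1 and 0 = 0
This gives 0 ≠ 1.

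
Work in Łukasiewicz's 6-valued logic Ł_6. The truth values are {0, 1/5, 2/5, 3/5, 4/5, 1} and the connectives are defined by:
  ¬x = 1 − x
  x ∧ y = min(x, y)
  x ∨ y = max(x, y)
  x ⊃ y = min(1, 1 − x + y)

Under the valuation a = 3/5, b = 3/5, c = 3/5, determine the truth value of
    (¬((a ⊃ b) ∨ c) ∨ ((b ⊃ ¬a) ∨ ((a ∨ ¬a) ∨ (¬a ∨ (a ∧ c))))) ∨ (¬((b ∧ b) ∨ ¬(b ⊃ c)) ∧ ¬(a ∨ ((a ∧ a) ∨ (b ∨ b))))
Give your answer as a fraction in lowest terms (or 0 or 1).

4/5

a ⊃ b = 3/5 ⊃ 3/5 = 1
(a ⊃ b) ∨ c = 1 ∨ 3/5 = 1
¬((a ⊃ b) ∨ c) = ¬1 = 0
¬a = ¬3/5 = 2/5
b ⊃ ¬a = 3/5 ⊃ 2/5 = 4/5
¬a = ¬3/5 = 2/5
a ∨ ¬a = 3/5 ∨ 2/5 = 3/5
¬a = ¬3/5 = 2/5
a ∧ c = 3/5 ∧ 3/5 = 3/5
¬a ∨ (a ∧ c) = 2/5 ∨ 3/5 = 3/5
(a ∨ ¬a) ∨ (¬a ∨ (a ∧ c)) = 3/5 ∨ 3/5 = 3/5
(b ⊃ ¬a) ∨ ((a ∨ ¬a) ∨ (¬a ∨ (a ∧ c))) = 4/5 ∨ 3/5 = 4/5
¬((a ⊃ b) ∨ c) ∨ ((b ⊃ ¬a) ∨ ((a ∨ ¬a) ∨ (¬a ∨ (a ∧ c)))) = 0 ∨ 4/5 = 4/5
b ∧ b = 3/5 ∧ 3/5 = 3/5
b ⊃ c = 3/5 ⊃ 3/5 = 1
¬(b ⊃ c) = ¬1 = 0
(b ∧ b) ∨ ¬(b ⊃ c) = 3/5 ∨ 0 = 3/5
¬((b ∧ b) ∨ ¬(b ⊃ c)) = ¬3/5 = 2/5
a ∧ a = 3/5 ∧ 3/5 = 3/5
b ∨ b = 3/5 ∨ 3/5 = 3/5
(a ∧ a) ∨ (b ∨ b) = 3/5 ∨ 3/5 = 3/5
a ∨ ((a ∧ a) ∨ (b ∨ b)) = 3/5 ∨ 3/5 = 3/5
¬(a ∨ ((a ∧ a) ∨ (b ∨ b))) = ¬3/5 = 2/5
¬((b ∧ b) ∨ ¬(b ⊃ c)) ∧ ¬(a ∨ ((a ∧ a) ∨ (b ∨ b))) = 2/5 ∧ 2/5 = 2/5
(¬((a ⊃ b) ∨ c) ∨ ((b ⊃ ¬a) ∨ ((a ∨ ¬a) ∨ (¬a ∨ (a ∧ c))))) ∨ (¬((b ∧ b) ∨ ¬(b ⊃ c)) ∧ ¬(a ∨ ((a ∧ a) ∨ (b ∨ b)))) = 4/5 ∨ 2/5 = 4/5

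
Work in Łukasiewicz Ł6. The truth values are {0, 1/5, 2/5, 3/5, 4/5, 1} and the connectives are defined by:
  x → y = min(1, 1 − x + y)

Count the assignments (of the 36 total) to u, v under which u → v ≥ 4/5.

26

value 1: 21 assignments (counts)
value 4/5: 5 assignments (counts)
value 3/5: 4 assignments
value 2/5: 3 assignments
value 1/5: 2 assignments
value 0: 1 assignment
So 26 of the 36 assignments meet the threshold.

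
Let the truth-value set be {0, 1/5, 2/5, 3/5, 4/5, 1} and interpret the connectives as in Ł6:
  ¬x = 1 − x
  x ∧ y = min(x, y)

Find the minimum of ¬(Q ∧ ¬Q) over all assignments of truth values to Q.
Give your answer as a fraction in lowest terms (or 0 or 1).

3/5

Take Q = 2/5:
¬Q = ¬2/5 = 3/5
Q ∧ ¬Q = 2/5 ∧ 3/5 = 2/5
¬(Q ∧ ¬Q) = ¬2/5 = 3/5
No assignment yields a value below 3/5, so this is the minimum.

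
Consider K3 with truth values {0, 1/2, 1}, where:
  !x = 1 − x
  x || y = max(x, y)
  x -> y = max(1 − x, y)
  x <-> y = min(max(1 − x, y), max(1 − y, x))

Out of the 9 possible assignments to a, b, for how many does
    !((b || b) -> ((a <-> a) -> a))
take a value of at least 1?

a = 0, b = 0 ↦ 0  <
a = 0, b = 1/2 ↦ 1/2  <
a = 0, b = 1 ↦ 1  ≥
a = 1/2, b = 0 ↦ 0  <
a = 1/2, b = 1/2 ↦ 1/2  <
a = 1/2, b = 1 ↦ 1/2  <
a = 1, b = 0 ↦ 0  <
a = 1, b = 1/2 ↦ 0  <
a = 1, b = 1 ↦ 0  <
So 1 of the 9 assignments meets the threshold.

1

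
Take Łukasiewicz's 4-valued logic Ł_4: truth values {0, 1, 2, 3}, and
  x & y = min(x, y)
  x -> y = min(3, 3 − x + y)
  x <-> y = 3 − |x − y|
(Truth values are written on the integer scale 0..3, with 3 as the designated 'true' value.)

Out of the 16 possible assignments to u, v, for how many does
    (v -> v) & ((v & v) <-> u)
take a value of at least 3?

u = 0, v = 0 ↦ 3  ≥
u = 0, v = 1 ↦ 2  <
u = 0, v = 2 ↦ 1  <
u = 0, v = 3 ↦ 0  <
u = 1, v = 0 ↦ 2  <
u = 1, v = 1 ↦ 3  ≥
u = 1, v = 2 ↦ 2  <
u = 1, v = 3 ↦ 1  <
u = 2, v = 0 ↦ 1  <
u = 2, v = 1 ↦ 2  <
u = 2, v = 2 ↦ 3  ≥
u = 2, v = 3 ↦ 2  <
u = 3, v = 0 ↦ 0  <
u = 3, v = 1 ↦ 1  <
u = 3, v = 2 ↦ 2  <
u = 3, v = 3 ↦ 3  ≥
So 4 of the 16 assignments meet the threshold.

4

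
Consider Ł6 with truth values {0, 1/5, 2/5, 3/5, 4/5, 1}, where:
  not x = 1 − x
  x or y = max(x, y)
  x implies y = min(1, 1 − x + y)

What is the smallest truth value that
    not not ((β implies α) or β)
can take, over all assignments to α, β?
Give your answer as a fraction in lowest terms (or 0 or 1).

Take α = 0, β = 2/5:
β implies α = 2/5 implies 0 = 3/5
(β implies α) or β = 3/5 or 2/5 = 3/5
not ((β implies α) or β) = not 3/5 = 2/5
not not ((β implies α) or β) = not 2/5 = 3/5
No assignment yields a value below 3/5, so this is the minimum.

3/5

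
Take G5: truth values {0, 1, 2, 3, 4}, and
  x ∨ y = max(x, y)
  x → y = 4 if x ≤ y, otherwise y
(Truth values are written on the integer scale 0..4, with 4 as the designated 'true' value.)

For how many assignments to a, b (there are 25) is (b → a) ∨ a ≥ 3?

16

value 4: 15 assignments (counts)
value 3: 1 assignment (counts)
value 2: 2 assignments
value 1: 3 assignments
value 0: 4 assignments
So 16 of the 25 assignments meet the threshold.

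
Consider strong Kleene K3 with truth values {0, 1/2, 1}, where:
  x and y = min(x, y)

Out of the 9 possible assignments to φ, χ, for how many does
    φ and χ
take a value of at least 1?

φ = 0, χ = 0 ↦ 0  <
φ = 0, χ = 1/2 ↦ 0  <
φ = 0, χ = 1 ↦ 0  <
φ = 1/2, χ = 0 ↦ 0  <
φ = 1/2, χ = 1/2 ↦ 1/2  <
φ = 1/2, χ = 1 ↦ 1/2  <
φ = 1, χ = 0 ↦ 0  <
φ = 1, χ = 1/2 ↦ 1/2  <
φ = 1, χ = 1 ↦ 1  ≥
So 1 of the 9 assignments meets the threshold.

1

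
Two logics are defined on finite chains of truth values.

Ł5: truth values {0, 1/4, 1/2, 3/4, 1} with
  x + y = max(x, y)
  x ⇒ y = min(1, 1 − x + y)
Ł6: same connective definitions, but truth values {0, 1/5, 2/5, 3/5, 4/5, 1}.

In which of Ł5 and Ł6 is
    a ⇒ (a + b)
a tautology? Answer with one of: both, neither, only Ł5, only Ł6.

In Ł5: every assignment gives 1 — tautology.
In Ł6: every assignment gives 1 — tautology.

both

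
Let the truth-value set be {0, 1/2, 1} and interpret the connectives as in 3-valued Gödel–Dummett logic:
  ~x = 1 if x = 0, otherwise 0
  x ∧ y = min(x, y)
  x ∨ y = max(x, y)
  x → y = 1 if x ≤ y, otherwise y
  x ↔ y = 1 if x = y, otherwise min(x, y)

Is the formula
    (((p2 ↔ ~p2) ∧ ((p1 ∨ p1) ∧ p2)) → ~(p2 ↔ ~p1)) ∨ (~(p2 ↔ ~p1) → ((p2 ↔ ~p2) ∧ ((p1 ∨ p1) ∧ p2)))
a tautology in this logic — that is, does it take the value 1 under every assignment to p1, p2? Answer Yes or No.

p1 = 0, p2 = 0 ↦ 1
p1 = 0, p2 = 1/2 ↦ 1
p1 = 0, p2 = 1 ↦ 1
p1 = 1/2, p2 = 0 ↦ 1
p1 = 1/2, p2 = 1/2 ↦ 1
p1 = 1/2, p2 = 1 ↦ 1
p1 = 1, p2 = 0 ↦ 1
p1 = 1, p2 = 1/2 ↦ 1
p1 = 1, p2 = 1 ↦ 1
Every assignment gives a value ≥ 1.

Yes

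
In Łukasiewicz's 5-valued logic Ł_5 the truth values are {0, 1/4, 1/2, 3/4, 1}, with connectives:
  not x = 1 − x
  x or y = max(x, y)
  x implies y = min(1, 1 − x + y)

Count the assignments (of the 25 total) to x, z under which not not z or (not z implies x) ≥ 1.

value 1: 15 assignments (counts)
value 3/4: 4 assignments
value 1/2: 3 assignments
value 1/4: 2 assignments
value 0: 1 assignment
So 15 of the 25 assignments meet the threshold.

15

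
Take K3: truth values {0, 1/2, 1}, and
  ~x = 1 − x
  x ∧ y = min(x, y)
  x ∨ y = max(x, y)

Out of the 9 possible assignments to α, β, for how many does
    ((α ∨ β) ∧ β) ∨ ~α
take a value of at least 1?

α = 0, β = 0 ↦ 1  ≥
α = 0, β = 1/2 ↦ 1  ≥
α = 0, β = 1 ↦ 1  ≥
α = 1/2, β = 0 ↦ 1/2  <
α = 1/2, β = 1/2 ↦ 1/2  <
α = 1/2, β = 1 ↦ 1  ≥
α = 1, β = 0 ↦ 0  <
α = 1, β = 1/2 ↦ 1/2  <
α = 1, β = 1 ↦ 1  ≥
So 5 of the 9 assignments meet the threshold.

5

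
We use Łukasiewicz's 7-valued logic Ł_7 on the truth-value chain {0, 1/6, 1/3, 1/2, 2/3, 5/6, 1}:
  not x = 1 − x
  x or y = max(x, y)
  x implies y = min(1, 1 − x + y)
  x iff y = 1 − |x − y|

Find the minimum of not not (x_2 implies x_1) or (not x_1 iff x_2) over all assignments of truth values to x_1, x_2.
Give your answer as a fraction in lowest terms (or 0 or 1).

1/2

Take x_1 = 0, x_2 = 1/2:
x_2 implies x_1 = 1/2 implies 0 = 1/2
not (x_2 implies x_1) = not 1/2 = 1/2
not not (x_2 implies x_1) = not 1/2 = 1/2
not x_1 = not 0 = 1
not x_1 iff x_2 = 1 iff 1/2 = 1/2
not not (x_2 implies x_1) or (not x_1 iff x_2) = 1/2 or 1/2 = 1/2
No assignment yields a value below 1/2, so this is the minimum.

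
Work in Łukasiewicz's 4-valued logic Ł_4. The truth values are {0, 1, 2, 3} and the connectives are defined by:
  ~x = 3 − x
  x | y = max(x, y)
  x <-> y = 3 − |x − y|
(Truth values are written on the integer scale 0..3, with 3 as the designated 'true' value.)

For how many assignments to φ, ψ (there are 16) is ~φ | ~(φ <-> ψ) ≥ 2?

11

φ = 0, ψ = 0 ↦ 3  ≥
φ = 0, ψ = 1 ↦ 3  ≥
φ = 0, ψ = 2 ↦ 3  ≥
φ = 0, ψ = 3 ↦ 3  ≥
φ = 1, ψ = 0 ↦ 2  ≥
φ = 1, ψ = 1 ↦ 2  ≥
φ = 1, ψ = 2 ↦ 2  ≥
φ = 1, ψ = 3 ↦ 2  ≥
φ = 2, ψ = 0 ↦ 2  ≥
φ = 2, ψ = 1 ↦ 1  <
φ = 2, ψ = 2 ↦ 1  <
φ = 2, ψ = 3 ↦ 1  <
φ = 3, ψ = 0 ↦ 3  ≥
φ = 3, ψ = 1 ↦ 2  ≥
φ = 3, ψ = 2 ↦ 1  <
φ = 3, ψ = 3 ↦ 0  <
So 11 of the 16 assignments meet the threshold.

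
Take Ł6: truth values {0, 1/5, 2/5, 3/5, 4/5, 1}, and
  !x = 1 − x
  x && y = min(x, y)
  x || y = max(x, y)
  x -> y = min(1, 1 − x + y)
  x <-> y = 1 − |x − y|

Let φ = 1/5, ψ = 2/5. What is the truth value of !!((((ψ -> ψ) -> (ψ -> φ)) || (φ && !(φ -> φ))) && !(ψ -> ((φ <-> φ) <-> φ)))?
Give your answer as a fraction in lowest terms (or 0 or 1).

1/5

ψ -> ψ = 2/5 -> 2/5 = 1
ψ -> φ = 2/5 -> 1/5 = 4/5
(ψ -> ψ) -> (ψ -> φ) = 1 -> 4/5 = 4/5
φ -> φ = 1/5 -> 1/5 = 1
!(φ -> φ) = !1 = 0
φ && !(φ -> φ) = 1/5 && 0 = 0
((ψ -> ψ) -> (ψ -> φ)) || (φ && !(φ -> φ)) = 4/5 || 0 = 4/5
φ <-> φ = 1/5 <-> 1/5 = 1
(φ <-> φ) <-> φ = 1 <-> 1/5 = 1/5
ψ -> ((φ <-> φ) <-> φ) = 2/5 -> 1/5 = 4/5
!(ψ -> ((φ <-> φ) <-> φ)) = !4/5 = 1/5
(((ψ -> ψ) -> (ψ -> φ)) || (φ && !(φ -> φ))) && !(ψ -> ((φ <-> φ) <-> φ)) = 4/5 && 1/5 = 1/5
!((((ψ -> ψ) -> (ψ -> φ)) || (φ && !(φ -> φ))) && !(ψ -> ((φ <-> φ) <-> φ))) = !1/5 = 4/5
!!((((ψ -> ψ) -> (ψ -> φ)) || (φ && !(φ -> φ))) && !(ψ -> ((φ <-> φ) <-> φ))) = !4/5 = 1/5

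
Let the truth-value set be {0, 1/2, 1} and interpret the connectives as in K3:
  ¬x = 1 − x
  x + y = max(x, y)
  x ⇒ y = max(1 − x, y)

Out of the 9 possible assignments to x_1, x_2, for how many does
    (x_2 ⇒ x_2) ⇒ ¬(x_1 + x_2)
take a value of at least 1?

x_1 = 0, x_2 = 0 ↦ 1  ≥
x_1 = 0, x_2 = 1/2 ↦ 1/2  <
x_1 = 0, x_2 = 1 ↦ 0  <
x_1 = 1/2, x_2 = 0 ↦ 1/2  <
x_1 = 1/2, x_2 = 1/2 ↦ 1/2  <
x_1 = 1/2, x_2 = 1 ↦ 0  <
x_1 = 1, x_2 = 0 ↦ 0  <
x_1 = 1, x_2 = 1/2 ↦ 1/2  <
x_1 = 1, x_2 = 1 ↦ 0  <
So 1 of the 9 assignments meets the threshold.

1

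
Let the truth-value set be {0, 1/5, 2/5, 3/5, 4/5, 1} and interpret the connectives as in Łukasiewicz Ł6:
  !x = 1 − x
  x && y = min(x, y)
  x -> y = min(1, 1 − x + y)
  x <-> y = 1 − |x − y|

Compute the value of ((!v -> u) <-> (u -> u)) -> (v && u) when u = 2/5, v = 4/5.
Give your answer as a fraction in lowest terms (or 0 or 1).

2/5

!v = !4/5 = 1/5
!v -> u = 1/5 -> 2/5 = 1
u -> u = 2/5 -> 2/5 = 1
(!v -> u) <-> (u -> u) = 1 <-> 1 = 1
v && u = 4/5 && 2/5 = 2/5
((!v -> u) <-> (u -> u)) -> (v && u) = 1 -> 2/5 = 2/5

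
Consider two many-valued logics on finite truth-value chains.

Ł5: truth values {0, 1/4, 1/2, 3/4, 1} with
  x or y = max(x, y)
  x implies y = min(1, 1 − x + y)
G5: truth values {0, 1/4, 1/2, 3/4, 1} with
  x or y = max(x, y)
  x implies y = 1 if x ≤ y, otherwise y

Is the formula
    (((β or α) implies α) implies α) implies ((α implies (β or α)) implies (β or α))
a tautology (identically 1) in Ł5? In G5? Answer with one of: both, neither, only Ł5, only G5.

only Ł5

In Ł5: every assignment gives 1 — tautology.
In G5: at α = 0, β = 1/4 the value is 1/4 — not a tautology.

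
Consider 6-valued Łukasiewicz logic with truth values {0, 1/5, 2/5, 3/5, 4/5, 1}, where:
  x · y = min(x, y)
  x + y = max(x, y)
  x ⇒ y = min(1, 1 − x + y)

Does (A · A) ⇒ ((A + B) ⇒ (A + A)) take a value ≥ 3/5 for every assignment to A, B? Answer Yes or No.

At A = 2/5, B = 0, for instance:
A · A = 2/5 · 2/5 = 2/5
A + B = 2/5 + 0 = 2/5
A + A = 2/5 + 2/5 = 2/5
(A + B) ⇒ (A + A) = 2/5 ⇒ 2/5 = 1
(A · A) ⇒ ((A + B) ⇒ (A + A)) = 2/5 ⇒ 1 = 1
and checking the remaining 35 assignments likewise gives ≥ 3/5 in every case.

Yes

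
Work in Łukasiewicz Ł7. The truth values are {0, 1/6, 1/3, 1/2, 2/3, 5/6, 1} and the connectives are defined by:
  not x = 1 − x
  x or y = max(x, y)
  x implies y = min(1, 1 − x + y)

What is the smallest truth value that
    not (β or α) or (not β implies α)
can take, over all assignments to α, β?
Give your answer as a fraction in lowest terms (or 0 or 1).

Take α = 0, β = 1/2:
β or α = 1/2 or 0 = 1/2
not (β or α) = not 1/2 = 1/2
not β = not 1/2 = 1/2
not β implies α = 1/2 implies 0 = 1/2
not (β or α) or (not β implies α) = 1/2 or 1/2 = 1/2
No assignment yields a value below 1/2, so this is the minimum.

1/2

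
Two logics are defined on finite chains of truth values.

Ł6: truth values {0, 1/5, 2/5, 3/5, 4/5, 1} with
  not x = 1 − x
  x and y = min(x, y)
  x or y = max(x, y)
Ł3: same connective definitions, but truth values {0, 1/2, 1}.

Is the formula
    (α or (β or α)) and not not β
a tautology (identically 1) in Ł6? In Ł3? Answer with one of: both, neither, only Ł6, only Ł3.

neither

In Ł6: at α = 0, β = 0 the value is 0 — not a tautology.
In Ł3: at α = 0, β = 0 the value is 0 — not a tautology.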